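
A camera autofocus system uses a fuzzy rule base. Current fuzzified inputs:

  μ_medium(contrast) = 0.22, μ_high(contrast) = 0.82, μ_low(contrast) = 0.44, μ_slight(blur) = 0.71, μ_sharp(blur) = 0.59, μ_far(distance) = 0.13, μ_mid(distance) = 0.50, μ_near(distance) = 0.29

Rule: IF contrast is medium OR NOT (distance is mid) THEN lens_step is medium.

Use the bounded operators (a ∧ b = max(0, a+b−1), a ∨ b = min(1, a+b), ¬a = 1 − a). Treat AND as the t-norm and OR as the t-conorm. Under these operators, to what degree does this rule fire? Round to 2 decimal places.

firing strength: medium=0.22, ¬mid=1−0.50=0.50; OR[min(1, a+b)] → w = 0.72

0.72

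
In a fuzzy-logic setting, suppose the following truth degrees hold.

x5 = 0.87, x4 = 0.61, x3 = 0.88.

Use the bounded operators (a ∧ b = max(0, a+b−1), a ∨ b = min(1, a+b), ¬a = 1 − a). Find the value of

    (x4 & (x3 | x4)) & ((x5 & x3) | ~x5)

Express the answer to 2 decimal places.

0.49

x3 | x4 = min(1, a+b) on (0.88, 0.61) = 1.00
x4 & (x3 | x4) = max(0, a+b−1) on (0.61, 1.00) = 0.61
x5 & x3 = max(0, a+b−1) on (0.87, 0.88) = 0.75
~x5 = 1 − 0.87 = 0.13
(x5 & x3) | ~x5 = min(1, a+b) on (0.75, 0.13) = 0.88
(x4 & (x3 | x4)) & ((x5 & x3) | ~x5) = max(0, a+b−1) on (0.61, 0.88) = 0.49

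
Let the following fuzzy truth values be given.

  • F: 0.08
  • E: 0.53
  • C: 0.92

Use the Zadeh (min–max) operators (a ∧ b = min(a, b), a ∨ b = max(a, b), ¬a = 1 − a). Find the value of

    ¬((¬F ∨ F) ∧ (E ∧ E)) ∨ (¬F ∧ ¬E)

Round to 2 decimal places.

¬F = 1 − 0.08 = 0.92
¬F ∨ F = max(a, b) on (0.92, 0.08) = 0.92
E ∧ E = min(a, b) on (0.53, 0.53) = 0.53
(¬F ∨ F) ∧ (E ∧ E) = min(a, b) on (0.92, 0.53) = 0.53
¬((¬F ∨ F) ∧ (E ∧ E)) = 1 − 0.53 = 0.47
¬F = 1 − 0.08 = 0.92
¬E = 1 − 0.53 = 0.47
¬F ∧ ¬E = min(a, b) on (0.92, 0.47) = 0.47
¬((¬F ∨ F) ∧ (E ∧ E)) ∨ (¬F ∧ ¬E) = max(a, b) on (0.47, 0.47) = 0.47

0.47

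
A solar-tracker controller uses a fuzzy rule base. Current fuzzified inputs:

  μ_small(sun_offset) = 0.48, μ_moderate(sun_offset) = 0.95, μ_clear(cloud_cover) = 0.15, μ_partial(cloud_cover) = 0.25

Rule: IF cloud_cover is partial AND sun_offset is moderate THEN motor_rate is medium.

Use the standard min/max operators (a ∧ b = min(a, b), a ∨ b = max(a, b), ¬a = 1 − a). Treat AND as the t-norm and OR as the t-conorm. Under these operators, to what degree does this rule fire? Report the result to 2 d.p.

0.25

firing strength: partial=0.25, moderate=0.95; AND[min(a, b)] → w = 0.25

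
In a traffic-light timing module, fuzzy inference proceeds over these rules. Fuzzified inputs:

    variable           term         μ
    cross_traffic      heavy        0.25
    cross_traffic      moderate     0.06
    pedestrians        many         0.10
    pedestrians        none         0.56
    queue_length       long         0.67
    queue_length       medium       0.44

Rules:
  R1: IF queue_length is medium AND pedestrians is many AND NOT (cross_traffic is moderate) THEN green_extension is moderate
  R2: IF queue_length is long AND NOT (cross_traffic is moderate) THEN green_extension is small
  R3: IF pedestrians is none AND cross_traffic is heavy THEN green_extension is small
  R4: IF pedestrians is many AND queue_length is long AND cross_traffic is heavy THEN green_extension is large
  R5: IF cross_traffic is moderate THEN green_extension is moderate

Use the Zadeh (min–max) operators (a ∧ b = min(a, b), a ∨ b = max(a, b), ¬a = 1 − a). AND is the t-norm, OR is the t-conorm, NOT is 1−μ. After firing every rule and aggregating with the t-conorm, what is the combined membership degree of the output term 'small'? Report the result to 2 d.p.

R1: medium=0.44, many=0.10, ¬moderate=1−0.06=0.94; AND[min(a, b)] → w = 0.10
R2: long=0.67, ¬moderate=1−0.06=0.94; AND[min(a, b)] → w = 0.67
R3: none=0.56, heavy=0.25; AND[min(a, b)] → w = 0.25
R4: many=0.10, long=0.67, heavy=0.25; AND[min(a, b)] → w = 0.10
R5: moderate=0.06 → w = 0.06
Rules with consequent 'small': {R2, R3} → strengths 0.67, 0.25
Aggregate via t-conorm [max(a, b)]: 0.67

0.67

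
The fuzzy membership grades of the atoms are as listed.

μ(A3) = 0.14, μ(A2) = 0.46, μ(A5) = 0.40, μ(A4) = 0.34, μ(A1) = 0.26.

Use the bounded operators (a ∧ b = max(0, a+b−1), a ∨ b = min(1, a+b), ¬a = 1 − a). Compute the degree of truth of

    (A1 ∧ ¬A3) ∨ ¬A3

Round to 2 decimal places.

¬A3 = 1 − 0.14 = 0.86
A1 ∧ ¬A3 = max(0, a+b−1) on (0.26, 0.86) = 0.12
¬A3 = 1 − 0.14 = 0.86
(A1 ∧ ¬A3) ∨ ¬A3 = min(1, a+b) on (0.12, 0.86) = 0.98

0.98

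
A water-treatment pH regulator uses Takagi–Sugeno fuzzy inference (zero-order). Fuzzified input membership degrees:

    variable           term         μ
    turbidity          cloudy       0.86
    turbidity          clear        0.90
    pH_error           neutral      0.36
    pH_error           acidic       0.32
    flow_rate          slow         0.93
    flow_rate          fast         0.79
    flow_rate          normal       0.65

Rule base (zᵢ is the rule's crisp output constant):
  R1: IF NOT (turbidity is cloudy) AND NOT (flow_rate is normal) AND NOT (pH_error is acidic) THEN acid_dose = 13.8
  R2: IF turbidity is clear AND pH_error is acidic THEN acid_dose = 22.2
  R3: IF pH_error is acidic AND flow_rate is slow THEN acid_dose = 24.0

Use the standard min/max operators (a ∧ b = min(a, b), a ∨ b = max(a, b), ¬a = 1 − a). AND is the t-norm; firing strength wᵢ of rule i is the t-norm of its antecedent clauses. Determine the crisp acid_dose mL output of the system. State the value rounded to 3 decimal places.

R1 (z=13.8): ¬cloudy=1−0.86=0.14, ¬normal=1−0.65=0.35, ¬acidic=1−0.32=0.68; AND[min(a, b)] → w = 0.14
R2 (z=22.2): clear=0.90, acidic=0.32; AND[min(a, b)] → w = 0.32
R3 (z=24.0): acidic=0.32, slow=0.93; AND[min(a, b)] → w = 0.32
Weighted average = (0.14·13.8 + 0.32·22.2 + 0.32·24.0) / (0.14 + 0.32 + 0.32)
  = 16.7160 / 0.7800 = 21.431

21.431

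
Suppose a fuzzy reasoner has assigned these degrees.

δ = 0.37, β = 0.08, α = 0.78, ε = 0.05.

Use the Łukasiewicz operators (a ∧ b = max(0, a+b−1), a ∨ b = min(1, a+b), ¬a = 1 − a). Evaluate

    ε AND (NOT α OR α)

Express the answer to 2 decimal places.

NOT α = 1 − 0.78 = 0.22
NOT α OR α = min(1, a+b) on (0.22, 0.78) = 1.00
ε AND (NOT α OR α) = max(0, a+b−1) on (0.05, 1.00) = 0.05

0.05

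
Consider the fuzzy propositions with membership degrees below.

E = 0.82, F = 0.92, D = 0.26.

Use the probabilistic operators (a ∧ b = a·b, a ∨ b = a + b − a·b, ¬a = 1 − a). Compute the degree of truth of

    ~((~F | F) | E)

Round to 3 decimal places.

0.013

~F = 1 − 0.9200 = 0.0800
~F | F = a + b − a·b on (0.0800, 0.9200) = 0.9264
(~F | F) | E = a + b − a·b on (0.9264, 0.8200) = 0.9868
~((~F | F) | E) = 1 − 0.9868 = 0.0132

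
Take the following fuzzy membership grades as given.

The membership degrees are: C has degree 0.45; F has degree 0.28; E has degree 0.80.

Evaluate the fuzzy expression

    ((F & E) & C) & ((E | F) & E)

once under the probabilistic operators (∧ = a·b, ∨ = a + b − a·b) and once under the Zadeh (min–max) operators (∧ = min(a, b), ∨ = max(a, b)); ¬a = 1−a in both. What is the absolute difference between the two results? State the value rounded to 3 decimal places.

Under probabilistic:
  F & E = a·b on (0.2800, 0.8000) = 0.2240
  (F & E) & C = a·b on (0.2240, 0.4500) = 0.1008
  E | F = a + b − a·b on (0.8000, 0.2800) = 0.8560
  (E | F) & E = a·b on (0.8560, 0.8000) = 0.6848
  ((F & E) & C) & ((E | F) & E) = a·b on (0.1008, 0.6848) = 0.0690
  → value = 0.0690
Under Zadeh (min–max):
  F & E = min(a, b) on (0.28, 0.80) = 0.28
  (F & E) & C = min(a, b) on (0.28, 0.45) = 0.28
  E | F = max(a, b) on (0.80, 0.28) = 0.80
  (E | F) & E = min(a, b) on (0.80, 0.80) = 0.80
  ((F & E) & C) & ((E | F) & E) = min(a, b) on (0.28, 0.80) = 0.28
  → value = 0.2800
|0.0690 − 0.2800| = 0.211

0.211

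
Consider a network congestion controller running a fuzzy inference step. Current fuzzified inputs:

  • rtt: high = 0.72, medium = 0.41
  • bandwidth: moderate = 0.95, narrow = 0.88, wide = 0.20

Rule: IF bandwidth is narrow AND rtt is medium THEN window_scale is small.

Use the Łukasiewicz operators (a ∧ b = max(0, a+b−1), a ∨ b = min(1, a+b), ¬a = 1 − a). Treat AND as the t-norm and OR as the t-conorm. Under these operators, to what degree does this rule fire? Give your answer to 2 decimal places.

firing strength: narrow=0.88, medium=0.41; AND[max(0, a+b−1)] → w = 0.29

0.29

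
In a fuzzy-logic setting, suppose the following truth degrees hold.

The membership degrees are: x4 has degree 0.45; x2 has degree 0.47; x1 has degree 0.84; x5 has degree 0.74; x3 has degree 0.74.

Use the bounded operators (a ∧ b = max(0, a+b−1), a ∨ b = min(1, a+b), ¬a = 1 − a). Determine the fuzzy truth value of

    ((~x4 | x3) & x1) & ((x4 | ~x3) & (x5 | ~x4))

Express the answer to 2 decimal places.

~x4 = 1 − 0.45 = 0.55
~x4 | x3 = min(1, a+b) on (0.55, 0.74) = 1.00
(~x4 | x3) & x1 = max(0, a+b−1) on (1.00, 0.84) = 0.84
~x3 = 1 − 0.74 = 0.26
x4 | ~x3 = min(1, a+b) on (0.45, 0.26) = 0.71
~x4 = 1 − 0.45 = 0.55
x5 | ~x4 = min(1, a+b) on (0.74, 0.55) = 1.00
(x4 | ~x3) & (x5 | ~x4) = max(0, a+b−1) on (0.71, 1.00) = 0.71
((~x4 | x3) & x1) & ((x4 | ~x3) & (x5 | ~x4)) = max(0, a+b−1) on (0.84, 0.71) = 0.55

0.55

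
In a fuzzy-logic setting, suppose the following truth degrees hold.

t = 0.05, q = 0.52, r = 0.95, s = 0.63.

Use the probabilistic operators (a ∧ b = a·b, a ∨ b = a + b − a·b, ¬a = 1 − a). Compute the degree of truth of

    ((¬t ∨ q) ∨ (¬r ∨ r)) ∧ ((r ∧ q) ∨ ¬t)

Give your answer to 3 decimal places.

¬t = 1 − 0.0500 = 0.9500
¬t ∨ q = a + b − a·b on (0.9500, 0.5200) = 0.9760
¬r = 1 − 0.9500 = 0.0500
¬r ∨ r = a + b − a·b on (0.0500, 0.9500) = 0.9525
(¬t ∨ q) ∨ (¬r ∨ r) = a + b − a·b on (0.9760, 0.9525) = 0.9989
r ∧ q = a·b on (0.9500, 0.5200) = 0.4940
¬t = 1 − 0.0500 = 0.9500
(r ∧ q) ∨ ¬t = a + b − a·b on (0.4940, 0.9500) = 0.9747
((¬t ∨ q) ∨ (¬r ∨ r)) ∧ ((r ∧ q) ∨ ¬t) = a·b on (0.9989, 0.9747) = 0.9736

0.974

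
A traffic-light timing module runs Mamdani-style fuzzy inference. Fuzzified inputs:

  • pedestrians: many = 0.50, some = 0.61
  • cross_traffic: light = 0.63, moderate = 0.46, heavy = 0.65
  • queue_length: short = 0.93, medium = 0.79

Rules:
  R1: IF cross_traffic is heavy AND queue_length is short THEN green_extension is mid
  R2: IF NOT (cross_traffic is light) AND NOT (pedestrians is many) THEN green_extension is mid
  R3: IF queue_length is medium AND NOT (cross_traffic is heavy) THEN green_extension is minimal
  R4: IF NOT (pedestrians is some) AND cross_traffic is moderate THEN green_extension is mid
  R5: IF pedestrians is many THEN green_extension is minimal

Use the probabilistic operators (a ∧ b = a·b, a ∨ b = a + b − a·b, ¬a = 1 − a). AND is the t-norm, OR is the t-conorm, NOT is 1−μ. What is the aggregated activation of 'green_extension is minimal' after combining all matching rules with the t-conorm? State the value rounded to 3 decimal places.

R1: heavy=0.65, short=0.93; AND[a·b] → w = 0.6045
R2: ¬light=1−0.63=0.37, ¬many=1−0.50=0.50; AND[a·b] → w = 0.1850
R3: medium=0.79, ¬heavy=1−0.65=0.35; AND[a·b] → w = 0.2765
R4: ¬some=1−0.61=0.39, moderate=0.46; AND[a·b] → w = 0.1794
R5: many=0.50 → w = 0.5000
Rules with consequent 'minimal': {R3, R5} → strengths 0.2765, 0.5000
Aggregate via t-conorm [a + b − a·b]: 0.6382

0.638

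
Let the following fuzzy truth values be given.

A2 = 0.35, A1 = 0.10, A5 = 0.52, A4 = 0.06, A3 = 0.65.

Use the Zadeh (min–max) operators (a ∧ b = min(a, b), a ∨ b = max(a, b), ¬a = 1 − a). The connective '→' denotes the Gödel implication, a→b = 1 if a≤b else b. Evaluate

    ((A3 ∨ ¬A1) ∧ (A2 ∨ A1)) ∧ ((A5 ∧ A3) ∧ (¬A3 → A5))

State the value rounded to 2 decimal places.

0.35

¬A1 = 1 − 0.10 = 0.90
A3 ∨ ¬A1 = max(a, b) on (0.65, 0.90) = 0.90
A2 ∨ A1 = max(a, b) on (0.35, 0.10) = 0.35
(A3 ∨ ¬A1) ∧ (A2 ∨ A1) = min(a, b) on (0.90, 0.35) = 0.35
A5 ∧ A3 = min(a, b) on (0.52, 0.65) = 0.52
¬A3 = 1 − 0.65 = 0.35
¬A3 → A5  [Gödel: 1 if a≤b else b] with a=0.35, b=0.52 → 1.00
(A5 ∧ A3) ∧ (¬A3 → A5) = min(a, b) on (0.52, 1.00) = 0.52
((A3 ∨ ¬A1) ∧ (A2 ∨ A1)) ∧ ((A5 ∧ A3) ∧ (¬A3 → A5)) = min(a, b) on (0.35, 0.52) = 0.35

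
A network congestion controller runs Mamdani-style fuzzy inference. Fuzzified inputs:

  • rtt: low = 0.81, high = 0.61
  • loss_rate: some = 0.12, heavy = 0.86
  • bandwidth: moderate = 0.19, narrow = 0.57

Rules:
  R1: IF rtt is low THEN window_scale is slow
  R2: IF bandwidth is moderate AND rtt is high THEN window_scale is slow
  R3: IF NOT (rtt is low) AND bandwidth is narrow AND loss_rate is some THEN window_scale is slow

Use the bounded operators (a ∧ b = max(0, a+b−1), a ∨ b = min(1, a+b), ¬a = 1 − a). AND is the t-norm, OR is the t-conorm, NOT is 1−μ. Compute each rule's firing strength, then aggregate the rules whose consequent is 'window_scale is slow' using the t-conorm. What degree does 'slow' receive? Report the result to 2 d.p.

R1: low=0.81 → w = 0.81
R2: moderate=0.19, high=0.61; AND[max(0, a+b−1)] → w = 0.00
R3: ¬low=1−0.81=0.19, narrow=0.57, some=0.12; AND[max(0, a+b−1)] → w = 0.00
Rules with consequent 'slow': {R1, R2, R3} → strengths 0.81, 0.00, 0.00
Aggregate via t-conorm [min(1, a+b)]: 0.81

0.81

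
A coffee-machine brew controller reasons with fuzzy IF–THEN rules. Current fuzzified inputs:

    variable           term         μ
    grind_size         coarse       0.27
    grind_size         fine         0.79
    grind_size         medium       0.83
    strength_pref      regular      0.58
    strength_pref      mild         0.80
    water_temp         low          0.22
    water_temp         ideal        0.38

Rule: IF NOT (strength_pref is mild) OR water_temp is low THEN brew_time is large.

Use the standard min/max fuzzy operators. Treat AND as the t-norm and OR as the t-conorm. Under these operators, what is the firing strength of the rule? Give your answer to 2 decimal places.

firing strength: ¬mild=1−0.80=0.20, low=0.22; OR[max(a, b)] → w = 0.22

0.22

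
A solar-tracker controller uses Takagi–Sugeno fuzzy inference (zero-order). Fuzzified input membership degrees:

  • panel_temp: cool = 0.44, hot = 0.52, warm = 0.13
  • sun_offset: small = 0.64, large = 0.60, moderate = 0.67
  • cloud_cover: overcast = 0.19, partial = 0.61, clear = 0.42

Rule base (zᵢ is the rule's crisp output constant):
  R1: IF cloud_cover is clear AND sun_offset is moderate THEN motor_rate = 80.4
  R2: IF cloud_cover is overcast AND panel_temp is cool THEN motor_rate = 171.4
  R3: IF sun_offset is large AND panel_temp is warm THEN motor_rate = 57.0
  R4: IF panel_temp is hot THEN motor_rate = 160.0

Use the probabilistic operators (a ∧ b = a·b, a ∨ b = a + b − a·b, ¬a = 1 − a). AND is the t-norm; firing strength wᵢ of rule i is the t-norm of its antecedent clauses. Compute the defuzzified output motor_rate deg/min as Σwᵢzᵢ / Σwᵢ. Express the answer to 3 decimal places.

R1 (z=80.4): clear=0.42, moderate=0.67; AND[a·b] → w = 0.2814
R2 (z=171.4): overcast=0.19, cool=0.44; AND[a·b] → w = 0.0836
R3 (z=57.0): large=0.60, warm=0.13; AND[a·b] → w = 0.0780
R4 (z=160.0): hot=0.52 → w = 0.5200
Weighted average = (0.2814·80.4 + 0.0836·171.4 + 0.0780·57.0 + 0.5200·160.0) / (0.2814 + 0.0836 + 0.0780 + 0.5200)
  = 124.5996 / 0.9630 = 129.387

129.387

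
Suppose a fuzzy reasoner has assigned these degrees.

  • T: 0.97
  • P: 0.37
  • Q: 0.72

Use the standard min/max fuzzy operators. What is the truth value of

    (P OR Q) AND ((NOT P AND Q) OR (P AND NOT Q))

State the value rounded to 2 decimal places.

0.63

P OR Q = max(a, b) on (0.37, 0.72) = 0.72
NOT P = 1 − 0.37 = 0.63
NOT P AND Q = min(a, b) on (0.63, 0.72) = 0.63
NOT Q = 1 − 0.72 = 0.28
P AND NOT Q = min(a, b) on (0.37, 0.28) = 0.28
(NOT P AND Q) OR (P AND NOT Q) = max(a, b) on (0.63, 0.28) = 0.63
(P OR Q) AND ((NOT P AND Q) OR (P AND NOT Q)) = min(a, b) on (0.72, 0.63) = 0.63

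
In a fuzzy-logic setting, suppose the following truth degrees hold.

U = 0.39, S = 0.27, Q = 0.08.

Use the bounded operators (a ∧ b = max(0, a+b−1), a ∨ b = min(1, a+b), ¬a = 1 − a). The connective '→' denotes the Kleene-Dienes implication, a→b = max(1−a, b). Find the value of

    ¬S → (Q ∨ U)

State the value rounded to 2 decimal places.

0.47

¬S = 1 − 0.27 = 0.73
Q ∨ U = min(1, a+b) on (0.08, 0.39) = 0.47
¬S → (Q ∨ U)  [Kleene-Dienes: max(1−a, b)] with a=0.73, b=0.47 → 0.47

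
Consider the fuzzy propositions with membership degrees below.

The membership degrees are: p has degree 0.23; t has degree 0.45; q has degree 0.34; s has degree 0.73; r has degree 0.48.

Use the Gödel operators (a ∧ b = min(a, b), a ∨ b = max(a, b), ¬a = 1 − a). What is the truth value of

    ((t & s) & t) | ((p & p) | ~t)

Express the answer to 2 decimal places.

0.55

t & s = min(a, b) on (0.45, 0.73) = 0.45
(t & s) & t = min(a, b) on (0.45, 0.45) = 0.45
p & p = min(a, b) on (0.23, 0.23) = 0.23
~t = 1 − 0.45 = 0.55
(p & p) | ~t = max(a, b) on (0.23, 0.55) = 0.55
((t & s) & t) | ((p & p) | ~t) = max(a, b) on (0.45, 0.55) = 0.55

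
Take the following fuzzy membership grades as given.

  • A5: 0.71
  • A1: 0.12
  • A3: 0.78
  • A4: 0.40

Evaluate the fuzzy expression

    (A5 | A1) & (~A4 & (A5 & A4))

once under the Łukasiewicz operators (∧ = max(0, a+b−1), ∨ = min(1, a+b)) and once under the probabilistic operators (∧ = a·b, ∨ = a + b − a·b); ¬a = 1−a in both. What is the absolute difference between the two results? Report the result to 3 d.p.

Under Łukasiewicz:
  A5 | A1 = min(1, a+b) on (0.71, 0.12) = 0.83
  ~A4 = 1 − 0.40 = 0.60
  A5 & A4 = max(0, a+b−1) on (0.71, 0.40) = 0.11
  ~A4 & (A5 & A4) = max(0, a+b−1) on (0.60, 0.11) = 0.00
  (A5 | A1) & (~A4 & (A5 & A4)) = max(0, a+b−1) on (0.83, 0.00) = 0.00
  → value = 0.0000
Under probabilistic:
  A5 | A1 = a + b − a·b on (0.7100, 0.1200) = 0.7448
  ~A4 = 1 − 0.4000 = 0.6000
  A5 & A4 = a·b on (0.7100, 0.4000) = 0.2840
  ~A4 & (A5 & A4) = a·b on (0.6000, 0.2840) = 0.1704
  (A5 | A1) & (~A4 & (A5 & A4)) = a·b on (0.7448, 0.1704) = 0.1269
  → value = 0.1269
|0.0000 − 0.1269| = 0.127

0.127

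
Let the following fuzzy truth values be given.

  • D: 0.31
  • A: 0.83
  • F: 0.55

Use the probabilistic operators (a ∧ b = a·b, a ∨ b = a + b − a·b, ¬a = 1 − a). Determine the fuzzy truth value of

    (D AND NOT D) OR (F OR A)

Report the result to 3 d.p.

NOT D = 1 − 0.3100 = 0.6900
D AND NOT D = a·b on (0.3100, 0.6900) = 0.2139
F OR A = a + b − a·b on (0.5500, 0.8300) = 0.9235
(D AND NOT D) OR (F OR A) = a + b − a·b on (0.2139, 0.9235) = 0.9399

0.940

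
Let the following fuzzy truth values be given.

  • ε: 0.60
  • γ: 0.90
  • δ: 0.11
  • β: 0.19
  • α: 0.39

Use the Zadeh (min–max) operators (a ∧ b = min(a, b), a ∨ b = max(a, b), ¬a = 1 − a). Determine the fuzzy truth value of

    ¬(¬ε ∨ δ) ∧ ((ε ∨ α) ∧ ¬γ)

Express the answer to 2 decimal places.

¬ε = 1 − 0.60 = 0.40
¬ε ∨ δ = max(a, b) on (0.40, 0.11) = 0.40
¬(¬ε ∨ δ) = 1 − 0.40 = 0.60
ε ∨ α = max(a, b) on (0.60, 0.39) = 0.60
¬γ = 1 − 0.90 = 0.10
(ε ∨ α) ∧ ¬γ = min(a, b) on (0.60, 0.10) = 0.10
¬(¬ε ∨ δ) ∧ ((ε ∨ α) ∧ ¬γ) = min(a, b) on (0.60, 0.10) = 0.10

0.10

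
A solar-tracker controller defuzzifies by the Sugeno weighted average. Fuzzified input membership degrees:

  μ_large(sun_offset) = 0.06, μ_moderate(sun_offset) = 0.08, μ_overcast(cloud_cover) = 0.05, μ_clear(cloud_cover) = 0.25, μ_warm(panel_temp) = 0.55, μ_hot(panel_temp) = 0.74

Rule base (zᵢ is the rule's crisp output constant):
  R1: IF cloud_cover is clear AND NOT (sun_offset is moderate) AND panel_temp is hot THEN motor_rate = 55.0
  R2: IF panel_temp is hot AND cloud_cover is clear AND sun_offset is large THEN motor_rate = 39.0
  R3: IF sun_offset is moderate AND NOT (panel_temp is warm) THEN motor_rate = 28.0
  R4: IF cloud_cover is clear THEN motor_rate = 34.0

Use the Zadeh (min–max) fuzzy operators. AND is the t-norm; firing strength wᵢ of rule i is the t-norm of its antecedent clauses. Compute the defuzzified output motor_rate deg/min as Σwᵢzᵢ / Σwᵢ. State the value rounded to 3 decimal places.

41.922

R1 (z=55.0): clear=0.25, ¬moderate=1−0.08=0.92, hot=0.74; AND[min(a, b)] → w = 0.25
R2 (z=39.0): hot=0.74, clear=0.25, large=0.06; AND[min(a, b)] → w = 0.06
R3 (z=28.0): moderate=0.08, ¬warm=1−0.55=0.45; AND[min(a, b)] → w = 0.08
R4 (z=34.0): clear=0.25 → w = 0.25
Weighted average = (0.25·55.0 + 0.06·39.0 + 0.08·28.0 + 0.25·34.0) / (0.25 + 0.06 + 0.08 + 0.25)
  = 26.8300 / 0.6400 = 41.922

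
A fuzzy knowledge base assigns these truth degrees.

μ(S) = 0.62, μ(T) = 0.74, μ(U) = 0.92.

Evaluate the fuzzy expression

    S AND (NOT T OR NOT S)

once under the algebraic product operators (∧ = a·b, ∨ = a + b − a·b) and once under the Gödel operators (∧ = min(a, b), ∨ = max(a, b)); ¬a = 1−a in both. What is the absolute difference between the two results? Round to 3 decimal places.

0.044

Under algebraic product:
  NOT T = 1 − 0.7400 = 0.2600
  NOT S = 1 − 0.6200 = 0.3800
  NOT T OR NOT S = a + b − a·b on (0.2600, 0.3800) = 0.5412
  S AND (NOT T OR NOT S) = a·b on (0.6200, 0.5412) = 0.3355
  → value = 0.3355
Under Gödel:
  NOT T = 1 − 0.74 = 0.26
  NOT S = 1 − 0.62 = 0.38
  NOT T OR NOT S = max(a, b) on (0.26, 0.38) = 0.38
  S AND (NOT T OR NOT S) = min(a, b) on (0.62, 0.38) = 0.38
  → value = 0.3800
|0.3355 − 0.3800| = 0.044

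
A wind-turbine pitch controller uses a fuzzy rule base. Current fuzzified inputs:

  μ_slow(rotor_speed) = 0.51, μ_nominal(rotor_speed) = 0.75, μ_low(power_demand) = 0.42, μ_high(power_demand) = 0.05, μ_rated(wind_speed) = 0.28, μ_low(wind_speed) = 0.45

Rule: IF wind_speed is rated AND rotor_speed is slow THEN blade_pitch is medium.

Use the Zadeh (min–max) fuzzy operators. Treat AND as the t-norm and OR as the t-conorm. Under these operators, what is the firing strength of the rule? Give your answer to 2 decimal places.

firing strength: rated=0.28, slow=0.51; AND[min(a, b)] → w = 0.28

0.28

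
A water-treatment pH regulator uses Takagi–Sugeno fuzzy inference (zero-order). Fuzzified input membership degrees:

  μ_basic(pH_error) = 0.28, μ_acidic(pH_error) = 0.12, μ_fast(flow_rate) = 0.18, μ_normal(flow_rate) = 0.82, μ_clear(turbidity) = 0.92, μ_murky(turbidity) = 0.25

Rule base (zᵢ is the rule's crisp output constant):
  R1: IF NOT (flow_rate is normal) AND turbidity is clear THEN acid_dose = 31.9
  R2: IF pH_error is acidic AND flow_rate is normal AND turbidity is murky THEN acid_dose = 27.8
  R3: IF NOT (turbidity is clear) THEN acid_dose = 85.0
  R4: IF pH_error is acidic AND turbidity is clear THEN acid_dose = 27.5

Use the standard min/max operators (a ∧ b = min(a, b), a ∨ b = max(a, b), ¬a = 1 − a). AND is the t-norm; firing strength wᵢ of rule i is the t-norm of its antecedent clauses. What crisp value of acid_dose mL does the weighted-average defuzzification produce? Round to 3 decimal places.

R1 (z=31.9): ¬normal=1−0.82=0.18, clear=0.92; AND[min(a, b)] → w = 0.18
R2 (z=27.8): acidic=0.12, normal=0.82, murky=0.25; AND[min(a, b)] → w = 0.12
R3 (z=85.0): ¬clear=1−0.92=0.08 → w = 0.08
R4 (z=27.5): acidic=0.12, clear=0.92; AND[min(a, b)] → w = 0.12
Weighted average = (0.18·31.9 + 0.12·27.8 + 0.08·85.0 + 0.12·27.5) / (0.18 + 0.12 + 0.08 + 0.12)
  = 19.1780 / 0.5000 = 38.356

38.356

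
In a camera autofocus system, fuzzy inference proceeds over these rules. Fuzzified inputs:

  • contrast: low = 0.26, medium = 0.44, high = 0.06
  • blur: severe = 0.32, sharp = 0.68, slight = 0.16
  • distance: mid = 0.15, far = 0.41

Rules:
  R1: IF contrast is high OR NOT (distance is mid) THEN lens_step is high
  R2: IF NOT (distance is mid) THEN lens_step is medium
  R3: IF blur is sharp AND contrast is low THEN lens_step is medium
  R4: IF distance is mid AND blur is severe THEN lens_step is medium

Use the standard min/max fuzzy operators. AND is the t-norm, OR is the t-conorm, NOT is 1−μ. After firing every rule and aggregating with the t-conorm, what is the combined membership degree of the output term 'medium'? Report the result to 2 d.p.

R1: high=0.06, ¬mid=1−0.15=0.85; OR[max(a, b)] → w = 0.85
R2: ¬mid=1−0.15=0.85 → w = 0.85
R3: sharp=0.68, low=0.26; AND[min(a, b)] → w = 0.26
R4: mid=0.15, severe=0.32; AND[min(a, b)] → w = 0.15
Rules with consequent 'medium': {R2, R3, R4} → strengths 0.85, 0.26, 0.15
Aggregate via t-conorm [max(a, b)]: 0.85

0.85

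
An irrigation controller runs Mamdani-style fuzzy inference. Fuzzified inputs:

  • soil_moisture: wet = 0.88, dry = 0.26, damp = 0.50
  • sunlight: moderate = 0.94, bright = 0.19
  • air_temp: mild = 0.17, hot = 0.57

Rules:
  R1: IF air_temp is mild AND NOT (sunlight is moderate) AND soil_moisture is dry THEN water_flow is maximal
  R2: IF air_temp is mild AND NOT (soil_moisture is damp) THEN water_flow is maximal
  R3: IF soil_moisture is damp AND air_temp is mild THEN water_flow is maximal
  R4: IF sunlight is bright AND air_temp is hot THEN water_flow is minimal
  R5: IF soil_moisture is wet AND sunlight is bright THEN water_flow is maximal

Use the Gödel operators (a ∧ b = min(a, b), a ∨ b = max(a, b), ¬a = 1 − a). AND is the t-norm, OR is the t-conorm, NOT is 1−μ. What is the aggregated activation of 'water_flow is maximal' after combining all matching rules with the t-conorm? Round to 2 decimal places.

R1: mild=0.17, ¬moderate=1−0.94=0.06, dry=0.26; AND[min(a, b)] → w = 0.06
R2: mild=0.17, ¬damp=1−0.50=0.50; AND[min(a, b)] → w = 0.17
R3: damp=0.50, mild=0.17; AND[min(a, b)] → w = 0.17
R4: bright=0.19, hot=0.57; AND[min(a, b)] → w = 0.19
R5: wet=0.88, bright=0.19; AND[min(a, b)] → w = 0.19
Rules with consequent 'maximal': {R1, R2, R3, R5} → strengths 0.06, 0.17, 0.17, 0.19
Aggregate via t-conorm [max(a, b)]: 0.19

0.19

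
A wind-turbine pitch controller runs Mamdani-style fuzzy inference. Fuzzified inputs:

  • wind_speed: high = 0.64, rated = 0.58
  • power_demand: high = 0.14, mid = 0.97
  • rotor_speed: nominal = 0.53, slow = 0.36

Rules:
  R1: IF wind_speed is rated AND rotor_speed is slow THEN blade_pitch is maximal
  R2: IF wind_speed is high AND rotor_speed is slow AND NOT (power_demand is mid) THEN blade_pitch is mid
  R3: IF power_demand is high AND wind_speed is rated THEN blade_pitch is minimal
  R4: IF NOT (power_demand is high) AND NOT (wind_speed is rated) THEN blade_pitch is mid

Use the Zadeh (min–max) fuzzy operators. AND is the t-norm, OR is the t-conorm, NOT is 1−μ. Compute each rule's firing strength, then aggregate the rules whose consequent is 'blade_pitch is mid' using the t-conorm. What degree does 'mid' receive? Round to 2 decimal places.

0.42

R1: rated=0.58, slow=0.36; AND[min(a, b)] → w = 0.36
R2: high=0.64, slow=0.36, ¬mid=1−0.97=0.03; AND[min(a, b)] → w = 0.03
R3: high=0.14, rated=0.58; AND[min(a, b)] → w = 0.14
R4: ¬high=1−0.14=0.86, ¬rated=1−0.58=0.42; AND[min(a, b)] → w = 0.42
Rules with consequent 'mid': {R2, R4} → strengths 0.03, 0.42
Aggregate via t-conorm [max(a, b)]: 0.42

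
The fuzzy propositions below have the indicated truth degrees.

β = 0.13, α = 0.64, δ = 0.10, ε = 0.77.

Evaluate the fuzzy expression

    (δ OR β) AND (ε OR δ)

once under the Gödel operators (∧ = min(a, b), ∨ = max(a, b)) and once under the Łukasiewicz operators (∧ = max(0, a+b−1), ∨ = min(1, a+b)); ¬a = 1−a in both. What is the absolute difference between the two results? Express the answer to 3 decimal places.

Under Gödel:
  δ OR β = max(a, b) on (0.10, 0.13) = 0.13
  ε OR δ = max(a, b) on (0.77, 0.10) = 0.77
  (δ OR β) AND (ε OR δ) = min(a, b) on (0.13, 0.77) = 0.13
  → value = 0.1300
Under Łukasiewicz:
  δ OR β = min(1, a+b) on (0.10, 0.13) = 0.23
  ε OR δ = min(1, a+b) on (0.77, 0.10) = 0.87
  (δ OR β) AND (ε OR δ) = max(0, a+b−1) on (0.23, 0.87) = 0.10
  → value = 0.1000
|0.1300 − 0.1000| = 0.030

0.030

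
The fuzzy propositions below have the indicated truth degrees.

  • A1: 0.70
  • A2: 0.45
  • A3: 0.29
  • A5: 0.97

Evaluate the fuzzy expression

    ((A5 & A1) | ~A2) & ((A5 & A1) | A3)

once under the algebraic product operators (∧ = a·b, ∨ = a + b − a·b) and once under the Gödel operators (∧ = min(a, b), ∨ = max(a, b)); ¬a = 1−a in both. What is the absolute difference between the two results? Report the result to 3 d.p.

Under algebraic product:
  A5 & A1 = a·b on (0.9700, 0.7000) = 0.6790
  ~A2 = 1 − 0.4500 = 0.5500
  (A5 & A1) | ~A2 = a + b − a·b on (0.6790, 0.5500) = 0.8556
  A5 & A1 = a·b on (0.9700, 0.7000) = 0.6790
  (A5 & A1) | A3 = a + b − a·b on (0.6790, 0.2900) = 0.7721
  ((A5 & A1) | ~A2) & ((A5 & A1) | A3) = a·b on (0.8556, 0.7721) = 0.6606
  → value = 0.6606
Under Gödel:
  A5 & A1 = min(a, b) on (0.97, 0.70) = 0.70
  ~A2 = 1 − 0.45 = 0.55
  (A5 & A1) | ~A2 = max(a, b) on (0.70, 0.55) = 0.70
  A5 & A1 = min(a, b) on (0.97, 0.70) = 0.70
  (A5 & A1) | A3 = max(a, b) on (0.70, 0.29) = 0.70
  ((A5 & A1) | ~A2) & ((A5 & A1) | A3) = min(a, b) on (0.70, 0.70) = 0.70
  → value = 0.7000
|0.6606 − 0.7000| = 0.039

0.039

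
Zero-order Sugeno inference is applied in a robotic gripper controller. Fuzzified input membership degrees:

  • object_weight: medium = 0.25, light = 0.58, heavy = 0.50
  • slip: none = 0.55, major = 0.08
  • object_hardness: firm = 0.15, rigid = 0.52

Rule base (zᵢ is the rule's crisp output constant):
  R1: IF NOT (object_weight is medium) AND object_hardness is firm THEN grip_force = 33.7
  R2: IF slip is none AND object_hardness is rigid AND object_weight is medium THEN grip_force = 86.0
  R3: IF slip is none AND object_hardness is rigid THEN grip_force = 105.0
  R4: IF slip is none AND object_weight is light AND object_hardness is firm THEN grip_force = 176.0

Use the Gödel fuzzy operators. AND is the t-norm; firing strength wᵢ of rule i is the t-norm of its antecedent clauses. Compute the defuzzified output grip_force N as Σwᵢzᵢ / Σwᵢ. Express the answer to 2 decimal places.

100.52

R1 (z=33.7): ¬medium=1−0.25=0.75, firm=0.15; AND[min(a, b)] → w = 0.15
R2 (z=86.0): none=0.55, rigid=0.52, medium=0.25; AND[min(a, b)] → w = 0.25
R3 (z=105.0): none=0.55, rigid=0.52; AND[min(a, b)] → w = 0.52
R4 (z=176.0): none=0.55, light=0.58, firm=0.15; AND[min(a, b)] → w = 0.15
Weighted average = (0.15·33.7 + 0.25·86.0 + 0.52·105.0 + 0.15·176.0) / (0.15 + 0.25 + 0.52 + 0.15)
  = 107.5550 / 1.0700 = 100.52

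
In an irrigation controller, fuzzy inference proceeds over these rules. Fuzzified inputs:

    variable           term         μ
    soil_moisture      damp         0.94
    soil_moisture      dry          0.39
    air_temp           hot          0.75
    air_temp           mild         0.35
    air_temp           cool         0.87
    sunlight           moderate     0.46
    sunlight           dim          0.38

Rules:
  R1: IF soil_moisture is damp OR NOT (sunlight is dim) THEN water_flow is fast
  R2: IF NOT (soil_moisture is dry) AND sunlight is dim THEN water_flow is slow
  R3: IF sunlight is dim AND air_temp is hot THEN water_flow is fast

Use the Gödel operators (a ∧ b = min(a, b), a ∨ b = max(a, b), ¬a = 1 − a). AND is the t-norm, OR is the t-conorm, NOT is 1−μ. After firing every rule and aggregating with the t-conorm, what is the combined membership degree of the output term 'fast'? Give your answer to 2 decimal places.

0.94

R1: damp=0.94, ¬dim=1−0.38=0.62; OR[max(a, b)] → w = 0.94
R2: ¬dry=1−0.39=0.61, dim=0.38; AND[min(a, b)] → w = 0.38
R3: dim=0.38, hot=0.75; AND[min(a, b)] → w = 0.38
Rules with consequent 'fast': {R1, R3} → strengths 0.94, 0.38
Aggregate via t-conorm [max(a, b)]: 0.94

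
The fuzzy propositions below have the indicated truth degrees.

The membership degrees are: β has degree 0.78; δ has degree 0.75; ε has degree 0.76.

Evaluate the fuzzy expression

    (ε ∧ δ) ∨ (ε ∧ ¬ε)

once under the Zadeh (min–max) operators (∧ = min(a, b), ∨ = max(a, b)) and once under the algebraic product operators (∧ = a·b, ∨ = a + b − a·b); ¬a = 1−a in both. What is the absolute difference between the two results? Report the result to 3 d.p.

0.102

Under Zadeh (min–max):
  ε ∧ δ = min(a, b) on (0.76, 0.75) = 0.75
  ¬ε = 1 − 0.76 = 0.24
  ε ∧ ¬ε = min(a, b) on (0.76, 0.24) = 0.24
  (ε ∧ δ) ∨ (ε ∧ ¬ε) = max(a, b) on (0.75, 0.24) = 0.75
  → value = 0.7500
Under algebraic product:
  ε ∧ δ = a·b on (0.7600, 0.7500) = 0.5700
  ¬ε = 1 − 0.7600 = 0.2400
  ε ∧ ¬ε = a·b on (0.7600, 0.2400) = 0.1824
  (ε ∧ δ) ∨ (ε ∧ ¬ε) = a + b − a·b on (0.5700, 0.1824) = 0.6484
  → value = 0.6484
|0.7500 − 0.6484| = 0.102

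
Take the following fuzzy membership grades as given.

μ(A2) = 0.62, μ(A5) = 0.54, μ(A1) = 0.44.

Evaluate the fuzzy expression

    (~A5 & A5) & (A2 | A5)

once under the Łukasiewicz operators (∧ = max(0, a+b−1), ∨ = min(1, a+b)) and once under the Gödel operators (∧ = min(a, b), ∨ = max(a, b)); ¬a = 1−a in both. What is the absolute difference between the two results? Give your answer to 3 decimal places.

Under Łukasiewicz:
  ~A5 = 1 − 0.54 = 0.46
  ~A5 & A5 = max(0, a+b−1) on (0.46, 0.54) = 0.00
  A2 | A5 = min(1, a+b) on (0.62, 0.54) = 1.00
  (~A5 & A5) & (A2 | A5) = max(0, a+b−1) on (0.00, 1.00) = 0.00
  → value = 0.0000
Under Gödel:
  ~A5 = 1 − 0.54 = 0.46
  ~A5 & A5 = min(a, b) on (0.46, 0.54) = 0.46
  A2 | A5 = max(a, b) on (0.62, 0.54) = 0.62
  (~A5 & A5) & (A2 | A5) = min(a, b) on (0.46, 0.62) = 0.46
  → value = 0.4600
|0.0000 − 0.4600| = 0.460

0.460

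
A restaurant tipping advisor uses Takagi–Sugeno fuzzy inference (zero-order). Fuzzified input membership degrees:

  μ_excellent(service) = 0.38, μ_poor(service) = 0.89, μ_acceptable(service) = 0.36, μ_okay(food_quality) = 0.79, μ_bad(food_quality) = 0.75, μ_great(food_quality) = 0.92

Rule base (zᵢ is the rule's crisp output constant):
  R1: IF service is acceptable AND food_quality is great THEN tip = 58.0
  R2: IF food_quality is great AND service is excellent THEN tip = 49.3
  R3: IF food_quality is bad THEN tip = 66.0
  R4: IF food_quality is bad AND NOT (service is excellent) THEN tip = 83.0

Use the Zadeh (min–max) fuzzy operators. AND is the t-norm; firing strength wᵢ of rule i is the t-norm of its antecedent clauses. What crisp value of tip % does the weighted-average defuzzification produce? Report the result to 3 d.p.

66.623

R1 (z=58.0): acceptable=0.36, great=0.92; AND[min(a, b)] → w = 0.36
R2 (z=49.3): great=0.92, excellent=0.38; AND[min(a, b)] → w = 0.38
R3 (z=66.0): bad=0.75 → w = 0.75
R4 (z=83.0): bad=0.75, ¬excellent=1−0.38=0.62; AND[min(a, b)] → w = 0.62
Weighted average = (0.36·58.0 + 0.38·49.3 + 0.75·66.0 + 0.62·83.0) / (0.36 + 0.38 + 0.75 + 0.62)
  = 140.5740 / 2.1100 = 66.623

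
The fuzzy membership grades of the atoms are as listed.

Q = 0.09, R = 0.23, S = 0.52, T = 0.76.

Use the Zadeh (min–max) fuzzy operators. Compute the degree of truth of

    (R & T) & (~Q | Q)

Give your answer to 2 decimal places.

R & T = min(a, b) on (0.23, 0.76) = 0.23
~Q = 1 − 0.09 = 0.91
~Q | Q = max(a, b) on (0.91, 0.09) = 0.91
(R & T) & (~Q | Q) = min(a, b) on (0.23, 0.91) = 0.23

0.23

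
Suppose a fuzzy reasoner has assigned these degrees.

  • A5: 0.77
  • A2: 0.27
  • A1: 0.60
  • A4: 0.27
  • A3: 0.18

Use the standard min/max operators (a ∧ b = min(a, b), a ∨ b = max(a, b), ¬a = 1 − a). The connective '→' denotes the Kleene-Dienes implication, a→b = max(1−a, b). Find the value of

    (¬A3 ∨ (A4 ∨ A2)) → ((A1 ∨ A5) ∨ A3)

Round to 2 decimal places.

¬A3 = 1 − 0.18 = 0.82
A4 ∨ A2 = max(a, b) on (0.27, 0.27) = 0.27
¬A3 ∨ (A4 ∨ A2) = max(a, b) on (0.82, 0.27) = 0.82
A1 ∨ A5 = max(a, b) on (0.60, 0.77) = 0.77
(A1 ∨ A5) ∨ A3 = max(a, b) on (0.77, 0.18) = 0.77
(¬A3 ∨ (A4 ∨ A2)) → ((A1 ∨ A5) ∨ A3)  [Kleene-Dienes: max(1−a, b)] with a=0.82, b=0.77 → 0.77

0.77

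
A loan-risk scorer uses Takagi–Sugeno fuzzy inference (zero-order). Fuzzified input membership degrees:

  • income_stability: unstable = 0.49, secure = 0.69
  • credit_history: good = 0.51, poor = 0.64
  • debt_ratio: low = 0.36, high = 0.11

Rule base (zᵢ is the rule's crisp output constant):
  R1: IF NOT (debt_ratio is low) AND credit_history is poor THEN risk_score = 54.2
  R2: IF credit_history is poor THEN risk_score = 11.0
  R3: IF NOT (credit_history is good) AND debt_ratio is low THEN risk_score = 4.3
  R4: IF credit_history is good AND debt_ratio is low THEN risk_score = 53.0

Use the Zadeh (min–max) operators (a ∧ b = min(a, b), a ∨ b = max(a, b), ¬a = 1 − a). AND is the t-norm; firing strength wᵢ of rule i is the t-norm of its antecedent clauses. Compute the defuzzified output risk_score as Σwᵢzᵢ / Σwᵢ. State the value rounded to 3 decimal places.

31.178

R1 (z=54.2): ¬low=1−0.36=0.64, poor=0.64; AND[min(a, b)] → w = 0.64
R2 (z=11.0): poor=0.64 → w = 0.64
R3 (z=4.3): ¬good=1−0.51=0.49, low=0.36; AND[min(a, b)] → w = 0.36
R4 (z=53.0): good=0.51, low=0.36; AND[min(a, b)] → w = 0.36
Weighted average = (0.64·54.2 + 0.64·11.0 + 0.36·4.3 + 0.36·53.0) / (0.64 + 0.64 + 0.36 + 0.36)
  = 62.3560 / 2.0000 = 31.178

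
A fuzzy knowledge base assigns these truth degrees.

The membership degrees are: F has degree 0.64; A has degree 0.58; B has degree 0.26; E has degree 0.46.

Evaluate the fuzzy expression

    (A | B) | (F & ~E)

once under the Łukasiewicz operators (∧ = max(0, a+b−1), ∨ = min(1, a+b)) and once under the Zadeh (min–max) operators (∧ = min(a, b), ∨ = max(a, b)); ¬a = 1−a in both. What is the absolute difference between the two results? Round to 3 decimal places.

0.420

Under Łukasiewicz:
  A | B = min(1, a+b) on (0.58, 0.26) = 0.84
  ~E = 1 − 0.46 = 0.54
  F & ~E = max(0, a+b−1) on (0.64, 0.54) = 0.18
  (A | B) | (F & ~E) = min(1, a+b) on (0.84, 0.18) = 1.00
  → value = 1.0000
Under Zadeh (min–max):
  A | B = max(a, b) on (0.58, 0.26) = 0.58
  ~E = 1 − 0.46 = 0.54
  F & ~E = min(a, b) on (0.64, 0.54) = 0.54
  (A | B) | (F & ~E) = max(a, b) on (0.58, 0.54) = 0.58
  → value = 0.5800
|1.0000 − 0.5800| = 0.420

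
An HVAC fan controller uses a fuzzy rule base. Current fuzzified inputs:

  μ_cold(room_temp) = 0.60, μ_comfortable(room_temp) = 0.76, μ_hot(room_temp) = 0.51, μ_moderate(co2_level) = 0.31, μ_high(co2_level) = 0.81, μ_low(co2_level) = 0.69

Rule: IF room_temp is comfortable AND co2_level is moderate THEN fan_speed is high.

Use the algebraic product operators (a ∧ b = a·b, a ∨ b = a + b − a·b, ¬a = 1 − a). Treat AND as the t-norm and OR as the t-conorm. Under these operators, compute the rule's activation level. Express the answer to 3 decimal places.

0.236

firing strength: comfortable=0.76, moderate=0.31; AND[a·b] → w = 0.2356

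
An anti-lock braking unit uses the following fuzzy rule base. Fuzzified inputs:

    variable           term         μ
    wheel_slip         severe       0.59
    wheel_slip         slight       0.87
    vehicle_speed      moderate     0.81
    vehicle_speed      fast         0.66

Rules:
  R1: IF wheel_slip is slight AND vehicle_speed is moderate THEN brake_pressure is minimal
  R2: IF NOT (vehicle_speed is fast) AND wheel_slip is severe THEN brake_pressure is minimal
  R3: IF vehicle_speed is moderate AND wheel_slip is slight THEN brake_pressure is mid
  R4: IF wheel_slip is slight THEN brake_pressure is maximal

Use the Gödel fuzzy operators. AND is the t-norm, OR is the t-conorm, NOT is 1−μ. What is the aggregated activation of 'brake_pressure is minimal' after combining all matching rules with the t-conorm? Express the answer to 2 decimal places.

R1: slight=0.87, moderate=0.81; AND[min(a, b)] → w = 0.81
R2: ¬fast=1−0.66=0.34, severe=0.59; AND[min(a, b)] → w = 0.34
R3: moderate=0.81, slight=0.87; AND[min(a, b)] → w = 0.81
R4: slight=0.87 → w = 0.87
Rules with consequent 'minimal': {R1, R2} → strengths 0.81, 0.34
Aggregate via t-conorm [max(a, b)]: 0.81

0.81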